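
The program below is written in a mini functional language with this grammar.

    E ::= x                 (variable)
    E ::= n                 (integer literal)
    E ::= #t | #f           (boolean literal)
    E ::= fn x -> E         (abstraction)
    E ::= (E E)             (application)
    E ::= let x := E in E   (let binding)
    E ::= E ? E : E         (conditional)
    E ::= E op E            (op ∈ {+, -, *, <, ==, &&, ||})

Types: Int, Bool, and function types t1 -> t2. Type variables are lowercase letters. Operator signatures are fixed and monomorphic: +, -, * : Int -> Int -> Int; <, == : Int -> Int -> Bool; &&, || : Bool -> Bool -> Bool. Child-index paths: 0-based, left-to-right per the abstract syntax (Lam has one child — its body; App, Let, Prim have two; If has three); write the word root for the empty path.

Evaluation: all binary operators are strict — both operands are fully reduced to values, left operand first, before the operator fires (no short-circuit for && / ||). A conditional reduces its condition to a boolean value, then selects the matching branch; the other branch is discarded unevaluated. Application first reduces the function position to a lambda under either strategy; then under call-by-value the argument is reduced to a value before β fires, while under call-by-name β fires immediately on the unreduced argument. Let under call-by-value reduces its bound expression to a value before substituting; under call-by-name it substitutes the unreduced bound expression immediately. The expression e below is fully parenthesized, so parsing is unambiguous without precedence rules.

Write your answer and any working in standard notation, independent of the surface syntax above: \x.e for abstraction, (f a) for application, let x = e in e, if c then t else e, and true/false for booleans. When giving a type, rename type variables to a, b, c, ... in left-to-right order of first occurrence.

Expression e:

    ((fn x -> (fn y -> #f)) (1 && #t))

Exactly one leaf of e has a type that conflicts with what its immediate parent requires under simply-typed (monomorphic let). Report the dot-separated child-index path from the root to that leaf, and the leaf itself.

Derivation:
\y._ : b -> Bool
\x._ : a -> b -> Bool
  unify Int ~ Bool
  FAIL: mismatch Int ~ Bool

Answer: 1.0 : 1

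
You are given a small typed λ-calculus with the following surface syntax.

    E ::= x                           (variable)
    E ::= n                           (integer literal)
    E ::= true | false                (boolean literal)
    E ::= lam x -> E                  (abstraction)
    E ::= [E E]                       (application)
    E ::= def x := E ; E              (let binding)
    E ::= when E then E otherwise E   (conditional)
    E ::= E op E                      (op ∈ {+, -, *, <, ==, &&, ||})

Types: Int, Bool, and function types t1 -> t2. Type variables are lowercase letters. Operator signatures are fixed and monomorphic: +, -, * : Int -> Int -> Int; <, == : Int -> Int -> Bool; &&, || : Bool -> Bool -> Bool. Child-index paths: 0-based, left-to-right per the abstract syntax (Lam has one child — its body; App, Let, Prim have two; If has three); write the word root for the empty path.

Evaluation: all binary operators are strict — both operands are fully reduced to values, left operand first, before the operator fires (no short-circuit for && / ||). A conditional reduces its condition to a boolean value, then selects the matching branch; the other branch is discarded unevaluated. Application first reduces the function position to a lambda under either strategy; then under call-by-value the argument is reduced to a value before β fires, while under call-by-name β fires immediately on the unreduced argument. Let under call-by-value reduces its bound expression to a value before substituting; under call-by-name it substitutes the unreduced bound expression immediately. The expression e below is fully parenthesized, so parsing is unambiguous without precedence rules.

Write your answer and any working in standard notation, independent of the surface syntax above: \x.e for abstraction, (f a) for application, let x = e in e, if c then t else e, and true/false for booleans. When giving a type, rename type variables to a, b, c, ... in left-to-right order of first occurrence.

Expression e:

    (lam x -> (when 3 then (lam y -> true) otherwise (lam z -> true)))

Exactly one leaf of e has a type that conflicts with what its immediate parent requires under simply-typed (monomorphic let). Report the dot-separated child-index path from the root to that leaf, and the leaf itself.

Derivation:
  unify Int ~ Bool
  FAIL: mismatch Int ~ Bool

Answer: 0.0 : 3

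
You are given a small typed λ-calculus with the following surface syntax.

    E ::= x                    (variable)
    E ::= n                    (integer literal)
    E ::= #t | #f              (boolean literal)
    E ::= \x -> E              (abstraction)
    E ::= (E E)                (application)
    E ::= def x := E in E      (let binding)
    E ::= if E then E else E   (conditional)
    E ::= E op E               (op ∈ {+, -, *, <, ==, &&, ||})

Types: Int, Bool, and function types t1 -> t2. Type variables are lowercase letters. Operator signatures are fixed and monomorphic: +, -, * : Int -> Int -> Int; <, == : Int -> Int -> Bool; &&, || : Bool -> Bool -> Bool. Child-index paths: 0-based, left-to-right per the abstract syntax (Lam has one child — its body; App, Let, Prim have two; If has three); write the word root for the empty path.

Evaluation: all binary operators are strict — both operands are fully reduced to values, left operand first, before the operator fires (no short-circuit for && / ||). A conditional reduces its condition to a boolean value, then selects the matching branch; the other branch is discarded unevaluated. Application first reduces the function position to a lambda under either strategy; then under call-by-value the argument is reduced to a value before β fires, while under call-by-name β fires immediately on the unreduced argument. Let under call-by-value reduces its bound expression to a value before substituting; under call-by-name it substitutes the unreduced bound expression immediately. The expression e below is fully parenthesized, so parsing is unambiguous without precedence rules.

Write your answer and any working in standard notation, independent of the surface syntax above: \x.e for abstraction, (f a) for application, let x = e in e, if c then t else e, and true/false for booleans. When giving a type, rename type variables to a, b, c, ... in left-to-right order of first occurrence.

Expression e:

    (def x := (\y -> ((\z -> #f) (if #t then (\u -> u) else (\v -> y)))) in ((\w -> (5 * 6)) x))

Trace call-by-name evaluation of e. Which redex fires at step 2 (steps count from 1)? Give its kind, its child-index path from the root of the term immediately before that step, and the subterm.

Trace:
step 0: (let x = (\y.((\z.false) (if true then (\u.u) else (\v.y)))) in ((\w.(5 * 6)) x))
step 1: [let@root] ((\w.(5 * 6)) (\y.((\z.false) (if true then (\u.u) else (\v.y)))))
step 2: [beta@root] (5 * 6)

Answer: beta at root : ((\w.(5 * 6)) (\y.((\z.false) (if true then (\u.u) else (\v.y)))))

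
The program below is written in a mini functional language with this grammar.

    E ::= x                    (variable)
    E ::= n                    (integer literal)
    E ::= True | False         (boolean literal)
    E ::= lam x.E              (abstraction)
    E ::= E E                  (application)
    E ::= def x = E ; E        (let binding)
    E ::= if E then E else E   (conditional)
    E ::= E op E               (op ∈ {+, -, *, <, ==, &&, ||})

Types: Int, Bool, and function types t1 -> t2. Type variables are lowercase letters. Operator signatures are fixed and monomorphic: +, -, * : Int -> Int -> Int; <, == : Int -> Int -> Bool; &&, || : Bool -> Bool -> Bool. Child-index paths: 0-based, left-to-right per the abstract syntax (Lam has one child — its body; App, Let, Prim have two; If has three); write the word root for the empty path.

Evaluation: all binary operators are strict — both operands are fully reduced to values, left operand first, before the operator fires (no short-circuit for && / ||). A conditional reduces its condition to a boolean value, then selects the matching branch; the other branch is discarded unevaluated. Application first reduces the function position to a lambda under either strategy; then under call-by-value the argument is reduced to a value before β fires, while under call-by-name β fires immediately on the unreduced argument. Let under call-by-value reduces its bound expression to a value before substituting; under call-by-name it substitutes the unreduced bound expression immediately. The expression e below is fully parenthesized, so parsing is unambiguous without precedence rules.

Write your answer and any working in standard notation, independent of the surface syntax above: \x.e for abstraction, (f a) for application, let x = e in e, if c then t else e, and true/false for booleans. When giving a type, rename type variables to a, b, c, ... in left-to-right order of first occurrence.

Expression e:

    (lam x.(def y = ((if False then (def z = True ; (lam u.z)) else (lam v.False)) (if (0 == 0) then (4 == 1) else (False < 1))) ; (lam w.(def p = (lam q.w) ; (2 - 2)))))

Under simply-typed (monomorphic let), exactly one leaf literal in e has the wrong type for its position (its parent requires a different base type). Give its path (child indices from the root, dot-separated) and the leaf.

Derivation:
  unify Bool ~ Bool
let z : Bool
z : Bool
\u._ : b -> Bool
\v._ : c -> Bool
  unify b -> Bool ~ c -> Bool
  unify b ~ c
  unify Bool ~ Bool
  unify Int ~ Int
  unify Int ~ Int
  unify Bool ~ Bool
  unify Int ~ Int
  unify Int ~ Int
  unify Bool ~ Int
  FAIL: mismatch Bool ~ Int

Answer: 0.0.1.2.0 : false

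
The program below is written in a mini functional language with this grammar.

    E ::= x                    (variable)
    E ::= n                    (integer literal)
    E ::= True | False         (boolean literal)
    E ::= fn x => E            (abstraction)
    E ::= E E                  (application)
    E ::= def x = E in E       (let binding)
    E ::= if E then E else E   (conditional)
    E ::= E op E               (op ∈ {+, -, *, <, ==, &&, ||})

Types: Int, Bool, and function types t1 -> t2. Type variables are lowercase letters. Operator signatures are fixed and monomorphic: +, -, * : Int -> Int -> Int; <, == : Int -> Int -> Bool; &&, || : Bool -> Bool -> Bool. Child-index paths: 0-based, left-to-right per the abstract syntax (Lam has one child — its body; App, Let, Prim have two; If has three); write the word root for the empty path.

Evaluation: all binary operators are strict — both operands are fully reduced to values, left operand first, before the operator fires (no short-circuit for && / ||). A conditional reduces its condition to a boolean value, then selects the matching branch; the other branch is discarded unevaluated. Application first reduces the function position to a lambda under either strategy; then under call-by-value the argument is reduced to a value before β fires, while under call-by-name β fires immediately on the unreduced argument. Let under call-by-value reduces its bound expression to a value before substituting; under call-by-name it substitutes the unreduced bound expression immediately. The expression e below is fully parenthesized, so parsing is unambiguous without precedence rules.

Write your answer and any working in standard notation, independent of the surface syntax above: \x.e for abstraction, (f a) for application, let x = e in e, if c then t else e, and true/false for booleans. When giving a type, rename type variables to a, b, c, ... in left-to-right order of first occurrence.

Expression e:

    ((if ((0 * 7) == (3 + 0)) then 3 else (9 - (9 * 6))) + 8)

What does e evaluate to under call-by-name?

Trace:
step 0: ((if ((0 * 7) == (3 + 0)) then 3 else (9 - (9 * 6))) + 8)
step 1: [delta@0.0.0] ((if (0 == (3 + 0)) then 3 else (9 - (9 * 6))) + 8)
step 2: [delta@0.0.1] ((if (0 == 3) then 3 else (9 - (9 * 6))) + 8)
step 3: [delta@0.0] ((if false then 3 else (9 - (9 * 6))) + 8)
step 4: [if@0] ((9 - (9 * 6)) + 8)
step 5: [delta@0.1] ((9 - 54) + 8)
step 6: [delta@0] (-45 + 8)
step 7: [delta@root] -37

Answer: -37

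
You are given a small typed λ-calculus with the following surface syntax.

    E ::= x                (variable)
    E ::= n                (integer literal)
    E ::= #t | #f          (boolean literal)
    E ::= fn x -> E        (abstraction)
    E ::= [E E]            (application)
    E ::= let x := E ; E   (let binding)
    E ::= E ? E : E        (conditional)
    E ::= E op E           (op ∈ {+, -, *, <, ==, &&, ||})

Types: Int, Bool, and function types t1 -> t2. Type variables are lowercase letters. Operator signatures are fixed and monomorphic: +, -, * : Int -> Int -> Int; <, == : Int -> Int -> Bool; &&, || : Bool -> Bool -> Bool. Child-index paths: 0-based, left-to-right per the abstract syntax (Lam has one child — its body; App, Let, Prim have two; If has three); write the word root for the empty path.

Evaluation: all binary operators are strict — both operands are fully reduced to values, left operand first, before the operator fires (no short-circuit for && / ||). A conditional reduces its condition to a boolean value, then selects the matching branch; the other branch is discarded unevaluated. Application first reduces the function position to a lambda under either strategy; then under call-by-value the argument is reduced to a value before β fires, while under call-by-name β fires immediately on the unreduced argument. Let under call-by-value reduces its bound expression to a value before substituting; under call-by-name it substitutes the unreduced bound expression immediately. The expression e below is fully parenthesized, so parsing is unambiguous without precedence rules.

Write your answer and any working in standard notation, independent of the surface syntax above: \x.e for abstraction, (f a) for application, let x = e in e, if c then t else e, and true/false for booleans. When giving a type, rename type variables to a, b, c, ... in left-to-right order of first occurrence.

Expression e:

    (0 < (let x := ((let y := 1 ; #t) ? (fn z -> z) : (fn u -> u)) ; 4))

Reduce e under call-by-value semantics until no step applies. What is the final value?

Answer: true

Trace:
step 0: (0 < (let x = (if (let y = 1 in true) then (\z.z) else (\u.u)) in 4))
step 1: [let@1.0.0] (0 < (let x = (if true then (\z.z) else (\u.u)) in 4))
step 2: [if@1.0] (0 < (let x = (\z.z) in 4))
step 3: [let@1] (0 < 4)
step 4: [delta@root] true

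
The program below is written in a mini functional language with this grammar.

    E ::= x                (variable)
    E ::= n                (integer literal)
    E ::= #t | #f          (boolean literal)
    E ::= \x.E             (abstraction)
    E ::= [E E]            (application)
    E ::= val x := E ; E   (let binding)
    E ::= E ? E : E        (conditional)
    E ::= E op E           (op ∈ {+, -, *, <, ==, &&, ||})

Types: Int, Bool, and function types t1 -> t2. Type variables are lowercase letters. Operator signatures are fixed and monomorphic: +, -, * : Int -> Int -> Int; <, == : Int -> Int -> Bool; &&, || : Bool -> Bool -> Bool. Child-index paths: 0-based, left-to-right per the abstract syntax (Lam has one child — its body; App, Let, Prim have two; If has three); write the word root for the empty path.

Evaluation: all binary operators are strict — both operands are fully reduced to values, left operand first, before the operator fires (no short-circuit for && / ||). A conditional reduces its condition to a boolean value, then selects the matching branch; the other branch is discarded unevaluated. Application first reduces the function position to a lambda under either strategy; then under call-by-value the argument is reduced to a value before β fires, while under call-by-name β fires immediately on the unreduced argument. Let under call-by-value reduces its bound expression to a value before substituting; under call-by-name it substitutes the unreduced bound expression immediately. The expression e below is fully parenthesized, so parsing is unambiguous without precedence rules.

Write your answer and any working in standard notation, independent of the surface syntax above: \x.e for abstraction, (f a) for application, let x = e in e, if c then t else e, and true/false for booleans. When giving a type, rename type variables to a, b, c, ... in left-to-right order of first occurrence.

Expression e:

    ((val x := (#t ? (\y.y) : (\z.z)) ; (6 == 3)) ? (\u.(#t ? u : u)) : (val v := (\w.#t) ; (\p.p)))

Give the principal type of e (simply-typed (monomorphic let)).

Trace:
  unify Bool ~ Bool
y : a
\y._ : a -> a
z : b
\z._ : b -> b
  unify a -> a ~ b -> b
  unify a ~ b
  unify b ~ b
let x : b -> b
  unify Int ~ Int
  unify Int ~ Int
  unify Bool ~ Bool
  unify Bool ~ Bool
u : c
u : c
  unify c ~ c
\u._ : c -> c
\w._ : d -> Bool
let v : d -> Bool
p : e
\p._ : e -> e
  unify c -> c ~ e -> e
  unify c ~ e
  unify e ~ e

Answer: a -> a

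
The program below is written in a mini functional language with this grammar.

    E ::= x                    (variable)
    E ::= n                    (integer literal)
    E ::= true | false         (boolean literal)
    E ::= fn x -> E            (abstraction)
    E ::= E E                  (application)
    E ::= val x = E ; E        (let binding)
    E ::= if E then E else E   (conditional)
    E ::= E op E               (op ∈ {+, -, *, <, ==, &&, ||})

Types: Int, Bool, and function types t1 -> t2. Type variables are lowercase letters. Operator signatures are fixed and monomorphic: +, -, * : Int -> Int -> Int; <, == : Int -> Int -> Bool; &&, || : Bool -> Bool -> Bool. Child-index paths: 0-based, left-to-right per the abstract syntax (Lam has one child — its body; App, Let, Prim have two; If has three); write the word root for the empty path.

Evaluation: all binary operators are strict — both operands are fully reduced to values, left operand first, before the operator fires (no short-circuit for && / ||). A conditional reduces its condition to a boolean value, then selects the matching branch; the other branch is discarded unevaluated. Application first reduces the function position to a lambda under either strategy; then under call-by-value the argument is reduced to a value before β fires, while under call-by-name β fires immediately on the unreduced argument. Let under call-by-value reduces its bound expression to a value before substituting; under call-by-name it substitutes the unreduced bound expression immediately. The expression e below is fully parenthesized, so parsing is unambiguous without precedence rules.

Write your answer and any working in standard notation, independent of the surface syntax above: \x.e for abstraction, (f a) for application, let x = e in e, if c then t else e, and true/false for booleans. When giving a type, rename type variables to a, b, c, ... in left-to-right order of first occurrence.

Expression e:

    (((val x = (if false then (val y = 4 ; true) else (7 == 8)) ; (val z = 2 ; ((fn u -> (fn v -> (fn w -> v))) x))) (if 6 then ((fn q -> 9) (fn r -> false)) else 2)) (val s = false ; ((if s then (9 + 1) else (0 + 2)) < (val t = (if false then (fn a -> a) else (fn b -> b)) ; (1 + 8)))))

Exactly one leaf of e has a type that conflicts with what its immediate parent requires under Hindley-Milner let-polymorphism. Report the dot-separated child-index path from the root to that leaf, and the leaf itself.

Answer: 0.1.0 : 6

Trace:
  unify Bool ~ Bool
let y : Int
  unify Int ~ Int
  unify Int ~ Int
  unify Bool ~ Bool
let x : Bool
let z : Int
v : b
\w._ : c -> b
\v._ : b -> c -> b
\u._ : a -> b -> c -> b
x : Bool
  unify a -> b -> c -> b ~ Bool -> d
  unify a ~ Bool
  unify b -> c -> b ~ d
_ _ : b -> c -> b
  unify Int ~ Bool
  FAIL: mismatch Int ~ Bool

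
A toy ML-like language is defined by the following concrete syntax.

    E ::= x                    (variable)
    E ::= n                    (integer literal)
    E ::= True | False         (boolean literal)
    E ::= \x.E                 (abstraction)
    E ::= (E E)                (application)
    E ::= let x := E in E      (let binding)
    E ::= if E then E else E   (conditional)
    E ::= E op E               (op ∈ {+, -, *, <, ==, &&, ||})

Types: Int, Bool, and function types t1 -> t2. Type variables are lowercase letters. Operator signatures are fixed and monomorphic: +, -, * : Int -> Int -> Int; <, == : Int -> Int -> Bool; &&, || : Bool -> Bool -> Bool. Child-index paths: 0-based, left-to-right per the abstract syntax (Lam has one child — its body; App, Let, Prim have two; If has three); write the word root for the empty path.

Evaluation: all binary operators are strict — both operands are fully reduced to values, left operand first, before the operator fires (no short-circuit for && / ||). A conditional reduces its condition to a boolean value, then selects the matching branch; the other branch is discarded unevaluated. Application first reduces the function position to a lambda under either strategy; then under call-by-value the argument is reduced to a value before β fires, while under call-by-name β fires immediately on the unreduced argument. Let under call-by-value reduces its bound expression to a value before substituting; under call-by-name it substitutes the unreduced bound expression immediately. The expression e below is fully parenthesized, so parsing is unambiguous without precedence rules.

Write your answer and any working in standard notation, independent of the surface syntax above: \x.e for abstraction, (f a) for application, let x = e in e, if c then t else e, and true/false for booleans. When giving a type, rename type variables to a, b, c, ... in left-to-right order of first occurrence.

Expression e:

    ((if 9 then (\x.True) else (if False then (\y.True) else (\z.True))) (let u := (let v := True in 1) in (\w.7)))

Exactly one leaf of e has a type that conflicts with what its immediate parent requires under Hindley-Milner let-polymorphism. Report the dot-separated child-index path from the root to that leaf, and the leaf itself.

Working:
  unify Int ~ Bool
  FAIL: mismatch Int ~ Bool

Answer: 0.0 : 9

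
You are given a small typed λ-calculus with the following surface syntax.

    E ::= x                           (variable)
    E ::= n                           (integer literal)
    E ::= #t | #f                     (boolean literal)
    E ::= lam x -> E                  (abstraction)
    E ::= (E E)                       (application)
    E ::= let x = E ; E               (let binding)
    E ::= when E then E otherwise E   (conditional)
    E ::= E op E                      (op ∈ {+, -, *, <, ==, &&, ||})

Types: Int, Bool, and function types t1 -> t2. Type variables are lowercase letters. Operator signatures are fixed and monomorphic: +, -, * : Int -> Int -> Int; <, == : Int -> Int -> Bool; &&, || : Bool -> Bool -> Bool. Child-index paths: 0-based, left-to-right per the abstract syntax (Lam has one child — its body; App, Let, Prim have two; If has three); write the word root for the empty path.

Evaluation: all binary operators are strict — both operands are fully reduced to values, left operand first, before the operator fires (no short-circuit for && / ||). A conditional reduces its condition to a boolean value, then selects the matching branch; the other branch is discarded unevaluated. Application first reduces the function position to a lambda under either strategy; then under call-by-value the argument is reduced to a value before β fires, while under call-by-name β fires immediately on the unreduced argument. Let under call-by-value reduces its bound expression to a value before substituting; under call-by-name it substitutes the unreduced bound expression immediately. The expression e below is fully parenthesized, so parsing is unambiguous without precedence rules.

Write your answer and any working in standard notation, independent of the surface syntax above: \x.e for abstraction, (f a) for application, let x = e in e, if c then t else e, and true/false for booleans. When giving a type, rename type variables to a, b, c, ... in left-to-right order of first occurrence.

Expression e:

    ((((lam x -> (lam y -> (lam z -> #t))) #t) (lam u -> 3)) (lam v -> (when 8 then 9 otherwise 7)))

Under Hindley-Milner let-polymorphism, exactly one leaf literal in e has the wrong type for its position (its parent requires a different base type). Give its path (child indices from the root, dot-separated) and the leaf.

Derivation:
\z._ : c -> Bool
\y._ : b -> c -> Bool
\x._ : a -> b -> c -> Bool
  unify a -> b -> c -> Bool ~ Bool -> d
  unify a ~ Bool
  unify b -> c -> Bool ~ d
_ _ : b -> c -> Bool
\u._ : e -> Int
  unify b -> c -> Bool ~ (e -> Int) -> f
  unify b ~ e -> Int
  unify c -> Bool ~ f
_ _ : c -> Bool
  unify Int ~ Bool
  FAIL: mismatch Int ~ Bool

Answer: 1.0.0 : 8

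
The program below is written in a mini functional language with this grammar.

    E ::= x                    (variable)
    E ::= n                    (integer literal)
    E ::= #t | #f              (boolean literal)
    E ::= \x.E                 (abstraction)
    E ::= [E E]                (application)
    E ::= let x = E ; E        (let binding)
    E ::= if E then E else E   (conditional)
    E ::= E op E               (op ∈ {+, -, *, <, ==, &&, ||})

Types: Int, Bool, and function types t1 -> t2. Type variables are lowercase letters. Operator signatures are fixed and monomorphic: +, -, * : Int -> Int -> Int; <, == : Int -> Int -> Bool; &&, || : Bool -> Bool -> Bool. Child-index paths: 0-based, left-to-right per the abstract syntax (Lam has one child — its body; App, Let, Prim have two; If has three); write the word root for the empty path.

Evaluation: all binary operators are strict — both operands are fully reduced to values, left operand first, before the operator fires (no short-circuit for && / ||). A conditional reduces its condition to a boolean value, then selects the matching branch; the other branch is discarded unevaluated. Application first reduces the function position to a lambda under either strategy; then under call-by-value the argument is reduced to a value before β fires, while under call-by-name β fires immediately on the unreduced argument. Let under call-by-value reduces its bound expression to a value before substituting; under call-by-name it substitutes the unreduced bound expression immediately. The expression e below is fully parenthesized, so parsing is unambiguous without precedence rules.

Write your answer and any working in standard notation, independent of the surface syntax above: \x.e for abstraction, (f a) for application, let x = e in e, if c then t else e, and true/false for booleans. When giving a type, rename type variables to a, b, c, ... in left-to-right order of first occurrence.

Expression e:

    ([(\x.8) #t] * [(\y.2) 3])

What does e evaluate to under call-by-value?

Answer: 16

Derivation:
step 0: (((\x.8) true) * ((\y.2) 3))
step 1: [beta@0] (8 * ((\y.2) 3))
step 2: [beta@1] (8 * 2)
step 3: [delta@root] 16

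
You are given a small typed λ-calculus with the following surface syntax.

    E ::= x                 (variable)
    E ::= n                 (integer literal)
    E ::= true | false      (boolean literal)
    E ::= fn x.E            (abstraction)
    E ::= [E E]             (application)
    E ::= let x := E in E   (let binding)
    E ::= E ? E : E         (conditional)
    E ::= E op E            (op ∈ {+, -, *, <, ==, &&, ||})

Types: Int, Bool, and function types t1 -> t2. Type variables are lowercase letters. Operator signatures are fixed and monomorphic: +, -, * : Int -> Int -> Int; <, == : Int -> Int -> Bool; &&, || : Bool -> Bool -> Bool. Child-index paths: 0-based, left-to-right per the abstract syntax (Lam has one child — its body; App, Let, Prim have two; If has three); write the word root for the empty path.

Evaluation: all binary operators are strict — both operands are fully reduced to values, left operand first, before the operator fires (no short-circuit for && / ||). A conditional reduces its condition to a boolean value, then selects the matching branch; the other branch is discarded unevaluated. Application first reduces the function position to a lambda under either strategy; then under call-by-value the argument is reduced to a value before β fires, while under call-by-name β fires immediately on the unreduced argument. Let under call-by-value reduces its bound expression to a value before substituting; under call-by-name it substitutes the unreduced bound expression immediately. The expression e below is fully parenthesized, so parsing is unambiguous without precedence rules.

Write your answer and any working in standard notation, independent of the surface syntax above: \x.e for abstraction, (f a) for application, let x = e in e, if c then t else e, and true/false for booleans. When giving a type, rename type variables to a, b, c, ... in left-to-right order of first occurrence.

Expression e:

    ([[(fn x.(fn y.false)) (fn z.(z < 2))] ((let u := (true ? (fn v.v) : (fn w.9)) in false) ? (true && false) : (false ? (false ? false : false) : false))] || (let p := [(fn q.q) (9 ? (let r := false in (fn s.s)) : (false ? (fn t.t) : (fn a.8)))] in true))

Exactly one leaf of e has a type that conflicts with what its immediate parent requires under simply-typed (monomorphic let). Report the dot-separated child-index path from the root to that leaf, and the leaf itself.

Answer: 1.0.1.0 : 9

Derivation:
\y._ : b -> Bool
\x._ : a -> b -> Bool
z : c
  unify c ~ Int
  unify Int ~ Int
\z._ : Int -> Bool
  unify a -> b -> Bool ~ (Int -> Bool) -> d
  unify a ~ Int -> Bool
  unify b -> Bool ~ d
_ _ : b -> Bool
  unify Bool ~ Bool
v : e
\v._ : e -> e
\w._ : f -> Int
  unify e -> e ~ f -> Int
  unify e ~ f
  unify f ~ Int
let u : Int -> Int
  unify Bool ~ Bool
  unify Bool ~ Bool
  unify Bool ~ Bool
  unify Bool ~ Bool
  unify Bool ~ Bool
  unify Bool ~ Bool
  unify Bool ~ Bool
  unify Bool ~ Bool
  unify b -> Bool ~ Bool -> g
  unify b ~ Bool
  unify Bool ~ g
_ _ : Bool
  unify Bool ~ Bool
q : h
\q._ : h -> h
  unify Int ~ Bool
  FAIL: mismatch Int ~ Bool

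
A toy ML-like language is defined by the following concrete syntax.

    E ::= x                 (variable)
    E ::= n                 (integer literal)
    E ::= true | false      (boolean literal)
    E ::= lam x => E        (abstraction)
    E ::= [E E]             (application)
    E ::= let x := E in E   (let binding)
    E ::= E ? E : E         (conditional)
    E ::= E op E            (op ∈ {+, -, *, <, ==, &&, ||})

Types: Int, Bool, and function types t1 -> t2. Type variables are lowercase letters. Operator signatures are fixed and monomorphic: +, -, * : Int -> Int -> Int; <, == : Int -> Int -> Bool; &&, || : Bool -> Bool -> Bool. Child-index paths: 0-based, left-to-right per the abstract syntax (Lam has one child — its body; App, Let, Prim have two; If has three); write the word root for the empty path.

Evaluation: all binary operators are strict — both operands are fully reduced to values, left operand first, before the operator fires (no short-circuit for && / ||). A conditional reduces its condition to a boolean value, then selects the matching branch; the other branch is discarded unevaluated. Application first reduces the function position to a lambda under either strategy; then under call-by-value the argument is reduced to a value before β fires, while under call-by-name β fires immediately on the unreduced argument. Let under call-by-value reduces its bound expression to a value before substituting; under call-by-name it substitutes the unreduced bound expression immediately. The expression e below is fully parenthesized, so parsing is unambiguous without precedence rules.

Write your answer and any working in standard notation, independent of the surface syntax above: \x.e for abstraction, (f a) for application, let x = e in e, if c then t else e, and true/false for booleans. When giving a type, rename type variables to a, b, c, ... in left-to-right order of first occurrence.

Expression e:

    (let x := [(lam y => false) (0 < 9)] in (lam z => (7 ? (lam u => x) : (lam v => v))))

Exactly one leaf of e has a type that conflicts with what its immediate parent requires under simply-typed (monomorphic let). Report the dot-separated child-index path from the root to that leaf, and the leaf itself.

Working:
\y._ : a -> Bool
  unify Int ~ Int
  unify Int ~ Int
  unify a -> Bool ~ Bool -> b
  unify a ~ Bool
  unify Bool ~ b
_ _ : Bool
let x : Bool
  unify Int ~ Bool
  FAIL: mismatch Int ~ Bool

Answer: 1.0.0 : 7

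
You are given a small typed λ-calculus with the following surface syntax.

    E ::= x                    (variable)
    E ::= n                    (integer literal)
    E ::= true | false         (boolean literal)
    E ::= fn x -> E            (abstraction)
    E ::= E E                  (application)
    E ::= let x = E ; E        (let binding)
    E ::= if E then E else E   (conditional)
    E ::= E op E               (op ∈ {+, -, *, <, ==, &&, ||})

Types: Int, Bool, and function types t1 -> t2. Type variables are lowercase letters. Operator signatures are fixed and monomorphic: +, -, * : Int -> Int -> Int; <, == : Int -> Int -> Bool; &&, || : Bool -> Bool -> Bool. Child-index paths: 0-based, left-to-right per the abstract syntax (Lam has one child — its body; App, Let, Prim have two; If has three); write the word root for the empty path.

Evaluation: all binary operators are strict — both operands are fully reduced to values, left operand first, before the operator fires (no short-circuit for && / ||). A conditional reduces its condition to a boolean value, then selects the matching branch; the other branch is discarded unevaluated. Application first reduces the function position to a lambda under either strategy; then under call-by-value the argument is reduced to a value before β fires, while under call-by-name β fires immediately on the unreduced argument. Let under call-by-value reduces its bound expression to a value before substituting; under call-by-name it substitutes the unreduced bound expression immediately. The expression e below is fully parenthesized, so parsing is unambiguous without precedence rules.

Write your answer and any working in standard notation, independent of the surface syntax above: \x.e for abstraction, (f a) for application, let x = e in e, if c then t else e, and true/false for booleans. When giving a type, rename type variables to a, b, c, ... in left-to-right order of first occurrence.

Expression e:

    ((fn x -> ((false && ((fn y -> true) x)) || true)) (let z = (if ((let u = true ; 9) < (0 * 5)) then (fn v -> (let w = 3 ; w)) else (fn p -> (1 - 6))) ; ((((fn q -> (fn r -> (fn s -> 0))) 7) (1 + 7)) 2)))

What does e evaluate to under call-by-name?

Trace:
step 0: ((\x.((false && ((\y.true) x)) || true)) (let z = (if ((let u = true in 9) < (0 * 5)) then (\v.(let w = 3 in w)) else (\p.(1 - 6))) in ((((\q.(\r.(\s.0))) 7) (1 + 7)) 2)))
step 1: [beta@root] ((false && ((\y.true) (let z = (if ((let u = true in 9) < (0 * 5)) then (\v.(let w = 3 in w)) else (\p.(1 - 6))) in ((((\q.(\r.(\s.0))) 7) (1 + 7)) 2)))) || true)
step 2: [beta@0.1] ((false && true) || true)
step 3: [delta@0] (false || true)
step 4: [delta@root] true

Answer: true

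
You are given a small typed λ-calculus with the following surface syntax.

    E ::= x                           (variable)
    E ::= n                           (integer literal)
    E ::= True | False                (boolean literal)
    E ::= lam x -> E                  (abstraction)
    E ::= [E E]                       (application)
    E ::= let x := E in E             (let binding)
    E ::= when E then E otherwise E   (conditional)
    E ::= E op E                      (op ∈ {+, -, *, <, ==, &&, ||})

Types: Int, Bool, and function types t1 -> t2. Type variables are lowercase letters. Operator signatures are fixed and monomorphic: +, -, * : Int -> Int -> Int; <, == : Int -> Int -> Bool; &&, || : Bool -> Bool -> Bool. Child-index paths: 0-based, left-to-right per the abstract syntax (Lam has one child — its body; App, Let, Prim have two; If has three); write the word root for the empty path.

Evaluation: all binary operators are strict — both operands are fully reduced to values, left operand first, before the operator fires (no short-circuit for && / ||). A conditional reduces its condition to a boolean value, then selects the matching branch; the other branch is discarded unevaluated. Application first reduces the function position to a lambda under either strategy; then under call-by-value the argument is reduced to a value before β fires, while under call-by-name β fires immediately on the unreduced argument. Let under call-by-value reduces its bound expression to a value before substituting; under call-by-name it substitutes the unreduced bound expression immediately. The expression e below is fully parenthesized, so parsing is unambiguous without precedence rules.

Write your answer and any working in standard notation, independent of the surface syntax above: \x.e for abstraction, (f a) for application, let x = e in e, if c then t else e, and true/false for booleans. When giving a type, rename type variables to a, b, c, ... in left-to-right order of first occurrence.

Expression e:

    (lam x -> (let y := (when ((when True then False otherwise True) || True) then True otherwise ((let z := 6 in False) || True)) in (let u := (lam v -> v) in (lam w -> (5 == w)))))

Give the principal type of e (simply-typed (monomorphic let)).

Trace:
  unify Bool ~ Bool
  unify Bool ~ Bool
  unify Bool ~ Bool
  unify Bool ~ Bool
  unify Bool ~ Bool
let z : Int
  unify Bool ~ Bool
  unify Bool ~ Bool
  unify Bool ~ Bool
let y : Bool
v : b
\v._ : b -> b
let u : b -> b
  unify Int ~ Int
w : c
  unify c ~ Int
\w._ : Int -> Bool
\x._ : a -> Int -> Bool

Answer: a -> Int -> Bool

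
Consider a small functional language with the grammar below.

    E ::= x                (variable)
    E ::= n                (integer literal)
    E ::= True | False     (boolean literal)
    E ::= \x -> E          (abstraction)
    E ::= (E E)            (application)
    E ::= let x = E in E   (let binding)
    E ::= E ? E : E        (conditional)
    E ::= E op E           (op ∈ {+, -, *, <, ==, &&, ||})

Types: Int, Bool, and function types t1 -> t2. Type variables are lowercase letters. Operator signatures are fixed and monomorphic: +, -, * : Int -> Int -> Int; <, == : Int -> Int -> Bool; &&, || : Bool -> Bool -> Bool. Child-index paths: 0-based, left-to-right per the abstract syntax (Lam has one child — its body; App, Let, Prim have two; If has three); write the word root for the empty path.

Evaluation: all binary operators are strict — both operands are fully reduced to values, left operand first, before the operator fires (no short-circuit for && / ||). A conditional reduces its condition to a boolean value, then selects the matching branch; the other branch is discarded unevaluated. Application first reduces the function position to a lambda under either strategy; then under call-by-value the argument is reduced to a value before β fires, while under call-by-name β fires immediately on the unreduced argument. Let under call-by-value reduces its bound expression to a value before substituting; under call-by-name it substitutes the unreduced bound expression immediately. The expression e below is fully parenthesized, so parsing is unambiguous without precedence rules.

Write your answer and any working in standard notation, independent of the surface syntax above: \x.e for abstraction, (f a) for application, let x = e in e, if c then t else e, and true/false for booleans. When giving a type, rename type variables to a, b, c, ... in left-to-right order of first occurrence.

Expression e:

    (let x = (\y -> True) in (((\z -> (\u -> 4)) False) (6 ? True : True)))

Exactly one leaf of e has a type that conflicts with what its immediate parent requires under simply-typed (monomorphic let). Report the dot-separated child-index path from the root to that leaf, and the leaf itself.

Derivation:
\y._ : a -> Bool
let x : a -> Bool
\u._ : c -> Int
\z._ : b -> c -> Int
  unify b -> c -> Int ~ Bool -> d
  unify b ~ Bool
  unify c -> Int ~ d
_ _ : c -> Int
  unify Int ~ Bool
  FAIL: mismatch Int ~ Bool

Answer: 1.1.0 : 6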